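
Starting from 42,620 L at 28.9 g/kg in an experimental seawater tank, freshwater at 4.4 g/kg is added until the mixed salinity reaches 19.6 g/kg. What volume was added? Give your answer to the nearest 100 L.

Salt balance: 42,620×28.9 + V×4.4 = (42,620+V)×19.6
1,231,718 + 4.4V = 835,352 + 19.6V
396,366 = 15.2V
V = 26,076.71 L

26100 L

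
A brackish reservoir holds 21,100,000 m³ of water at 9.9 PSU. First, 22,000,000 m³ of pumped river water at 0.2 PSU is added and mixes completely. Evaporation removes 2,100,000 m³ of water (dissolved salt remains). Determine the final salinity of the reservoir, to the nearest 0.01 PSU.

After mixing: salt = 21,100,000×9.9 + 22,000,000×0.2 = 213,290,000; volume = 43,100,000 m³
After evaporation: salt unchanged = 213,290,000; volume = 43,100,000 − 2,100,000 = 41,000,000 m³
S = 213,290,000 / 41,000,000 = 5.2022 PSU

5.20 PSU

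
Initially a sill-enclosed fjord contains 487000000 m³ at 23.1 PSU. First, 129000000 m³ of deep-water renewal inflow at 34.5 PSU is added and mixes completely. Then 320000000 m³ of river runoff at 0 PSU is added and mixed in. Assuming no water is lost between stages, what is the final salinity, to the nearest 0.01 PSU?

16.77 PSU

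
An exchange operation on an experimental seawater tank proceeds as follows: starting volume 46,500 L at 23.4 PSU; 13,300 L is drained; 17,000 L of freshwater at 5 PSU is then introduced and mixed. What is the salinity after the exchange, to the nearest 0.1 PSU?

17.2 PSU

Remaining after removal: 33,200 L at 23.4 PSU (salt = 776,880)
After addition: salt = 776,880 + 17,000×5 = 861,880; volume = 50,200 L
S = 861,880 / 50,200 = 17.1689 PSU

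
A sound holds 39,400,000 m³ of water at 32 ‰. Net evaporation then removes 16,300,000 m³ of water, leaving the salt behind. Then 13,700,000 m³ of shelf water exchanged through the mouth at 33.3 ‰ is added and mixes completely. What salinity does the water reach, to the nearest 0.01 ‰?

46.66 ‰

After evaporation: salt = 39,400,000×32 = 1,260,800,000; volume = 39,400,000 − 16,300,000 = 23,100,000 m³
After mixing: salt = 1,260,800,000 + 13,700,000×33.3 = 1,717,010,000; volume = 23,100,000 + 13,700,000 = 36,800,000 m³
S = 1,717,010,000 / 36,800,000 = 46.6579 ‰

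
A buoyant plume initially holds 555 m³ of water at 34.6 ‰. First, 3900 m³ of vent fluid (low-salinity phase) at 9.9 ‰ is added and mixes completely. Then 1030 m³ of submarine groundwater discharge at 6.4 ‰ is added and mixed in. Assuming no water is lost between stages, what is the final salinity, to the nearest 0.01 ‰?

11.74 ‰

Mass of salt is conserved:
Initial salt = 555×34.6 = 19,203
After stage 1: salt = 19,203 + 3,900×9.9 = 57,813; volume = 4,455 m³; S = 12.977 ‰
After stage 2: salt = 57,813 + 1,030×6.4 = 64,405; volume = 5,485 m³
S = 64,405 / 5,485 = 11.742 ‰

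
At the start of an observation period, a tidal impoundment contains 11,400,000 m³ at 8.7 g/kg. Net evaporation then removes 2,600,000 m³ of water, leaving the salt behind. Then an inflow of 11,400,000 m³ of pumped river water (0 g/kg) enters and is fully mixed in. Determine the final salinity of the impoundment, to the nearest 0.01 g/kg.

4.91 g/kg

After evaporation: salt = 11,400,000×8.7 = 99,180,000; volume = 11,400,000 − 2,600,000 = 8,800,000 m³
After mixing: salt = 99,180,000 + 11,400,000×0 = 99,180,000; volume = 8,800,000 + 11,400,000 = 20,200,000 m³
S = 99,180,000 / 20,200,000 = 4.9099 g/kg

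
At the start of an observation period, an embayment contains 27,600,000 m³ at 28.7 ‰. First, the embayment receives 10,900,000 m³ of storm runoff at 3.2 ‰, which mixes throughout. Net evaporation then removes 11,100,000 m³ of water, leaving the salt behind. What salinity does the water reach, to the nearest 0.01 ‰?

30.18 ‰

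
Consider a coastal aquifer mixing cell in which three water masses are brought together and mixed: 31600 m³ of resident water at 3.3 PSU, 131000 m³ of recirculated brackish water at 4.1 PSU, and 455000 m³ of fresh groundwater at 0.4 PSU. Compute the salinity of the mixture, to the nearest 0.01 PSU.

Salt balance:
salt = 31,600×3.3 + 131,000×4.1 + 455,000×0.4 = 104,280 + 537,100 + 182,000 = 823,380
volume = 31,600 + 131,000 + 455,000 = 617,600 m³
S = 823,380 / 617,600 = 1.3332 PSU

1.33 PSU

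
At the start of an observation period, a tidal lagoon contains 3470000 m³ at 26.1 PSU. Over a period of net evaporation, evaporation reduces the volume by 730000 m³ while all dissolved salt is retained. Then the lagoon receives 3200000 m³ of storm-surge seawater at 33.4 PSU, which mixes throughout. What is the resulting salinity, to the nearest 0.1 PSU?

After evaporation: salt = 3,470,000×26.1 = 90,567,000; volume = 3,470,000 − 730,000 = 2,740,000 m³
After mixing: salt = 90,567,000 + 3,200,000×33.4 = 197,447,000; volume = 2,740,000 + 3,200,000 = 5,940,000 m³
S = 197,447,000 / 5,940,000 = 33.2402 PSU

33.2 PSU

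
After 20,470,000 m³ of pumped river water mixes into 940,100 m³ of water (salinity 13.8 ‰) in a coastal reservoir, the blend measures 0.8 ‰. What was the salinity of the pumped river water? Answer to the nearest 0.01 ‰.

0.20 ‰

Salt balance: 940,100×13.8 + 20,470,000×S = 21,410,100×0.8
12,973,380 + 20,470,000·S = 17,128,080
S = (17,128,080 − 12,973,380) / 20,470,000 = 0.203 ‰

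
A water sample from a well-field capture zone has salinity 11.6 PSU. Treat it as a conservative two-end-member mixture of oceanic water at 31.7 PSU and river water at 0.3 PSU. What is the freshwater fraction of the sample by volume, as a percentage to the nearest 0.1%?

64.0%

Let f be the freshwater fraction. Salt balance per unit volume:
f×0.3 + (1−f)×31.7 = 11.6
f = (31.7 − 11.6) / (31.7 − 0.3) = 20.1/31.4 = 0.6401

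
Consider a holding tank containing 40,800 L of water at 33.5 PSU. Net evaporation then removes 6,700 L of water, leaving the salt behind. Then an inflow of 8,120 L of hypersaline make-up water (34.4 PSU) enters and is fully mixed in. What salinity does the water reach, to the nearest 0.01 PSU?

38.99 PSU

After evaporation: salt = 40,800×33.5 = 1,366,800; volume = 40,800 − 6,700 = 34,100 L
After mixing: salt = 1,366,800 + 8,120×34.4 = 1,646,128; volume = 34,100 + 8,120 = 42,220 L
S = 1,646,128 / 42,220 = 38.9893 PSU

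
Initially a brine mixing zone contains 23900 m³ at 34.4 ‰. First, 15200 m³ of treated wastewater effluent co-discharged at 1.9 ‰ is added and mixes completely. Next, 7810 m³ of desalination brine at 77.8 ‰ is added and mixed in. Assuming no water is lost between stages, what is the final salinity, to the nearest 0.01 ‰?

31.09 ‰

Mass of salt is conserved:
Initial salt = 23,900×34.4 = 822,160
After stage 1: salt = 822,160 + 15,200×1.9 = 851,040; volume = 39,100 m³; S = 21.766 ‰
After stage 2: salt = 851,040 + 7,810×77.8 = 1,458,658; volume = 46,910 m³
S = 1,458,658 / 46,910 = 31.0948 ‰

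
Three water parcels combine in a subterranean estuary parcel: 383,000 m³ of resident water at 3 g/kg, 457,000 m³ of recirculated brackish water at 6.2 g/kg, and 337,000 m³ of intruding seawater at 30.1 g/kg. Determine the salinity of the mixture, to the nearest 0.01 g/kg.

Conserving salt mass:
salt = 383,000×3 + 457,000×6.2 + 337,000×30.1 = 1,149,000 + 2,833,400 + 10,143,700 = 14,126,100
volume = 383,000 + 457,000 + 337,000 = 1,177,000 m³
S = 14,126,100 / 1,177,000 = 12.0018 g/kg

12.00 g/kg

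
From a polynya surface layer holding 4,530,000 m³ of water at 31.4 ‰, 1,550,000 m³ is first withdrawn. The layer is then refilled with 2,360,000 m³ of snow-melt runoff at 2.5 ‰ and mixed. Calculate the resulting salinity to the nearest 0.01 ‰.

18.63 ‰

Remaining after removal: 2,980,000 m³ at 31.4 ‰ (salt = 93,572,000)
After addition: salt = 93,572,000 + 2,360,000×2.5 = 99,472,000; volume = 5,340,000 m³
S = 99,472,000 / 5,340,000 = 18.6277 ‰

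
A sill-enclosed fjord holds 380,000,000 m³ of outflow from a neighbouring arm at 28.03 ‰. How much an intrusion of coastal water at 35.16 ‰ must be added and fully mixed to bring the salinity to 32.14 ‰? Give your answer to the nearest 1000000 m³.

517000000 m³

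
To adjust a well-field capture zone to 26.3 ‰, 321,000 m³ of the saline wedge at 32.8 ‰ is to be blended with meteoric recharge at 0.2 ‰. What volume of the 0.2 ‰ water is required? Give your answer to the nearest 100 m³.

79900 m³

Salt balance: 321,000×32.8 + V×0.2 = (321,000+V)×26.3
10,528,800 + 0.2V = 8,442,300 + 26.3V
2,086,500 = 26.1V
V = 79,942.53 m³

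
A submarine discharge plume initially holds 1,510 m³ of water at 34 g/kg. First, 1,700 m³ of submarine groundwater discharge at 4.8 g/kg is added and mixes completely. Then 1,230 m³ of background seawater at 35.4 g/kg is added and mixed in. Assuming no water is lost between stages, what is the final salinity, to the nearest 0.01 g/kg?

23.21 g/kg

Total salt / total volume:
Initial salt = 1,510×34 = 51,340
After stage 1: salt = 51,340 + 1,700×4.8 = 59,500; volume = 3,210 m³; S = 18.536 g/kg
After stage 2: salt = 59,500 + 1,230×35.4 = 103,042; volume = 4,440 m³
S = 103,042 / 4,440 = 23.2077 g/kg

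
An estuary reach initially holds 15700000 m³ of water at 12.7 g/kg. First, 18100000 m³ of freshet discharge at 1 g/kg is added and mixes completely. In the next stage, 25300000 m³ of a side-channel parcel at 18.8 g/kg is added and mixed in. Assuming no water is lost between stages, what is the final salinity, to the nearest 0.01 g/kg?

Salt balance:
Initial salt = 15,700,000×12.7 = 199,390,000
After stage 1: salt = 199,390,000 + 18,100,000×1 = 217,490,000; volume = 33,800,000 m³; S = 6.435 g/kg
After stage 2: salt = 217,490,000 + 25,300,000×18.8 = 693,130,000; volume = 59,100,000 m³
S = 693,130,000 / 59,100,000 = 11.7281 g/kg

11.73 g/kg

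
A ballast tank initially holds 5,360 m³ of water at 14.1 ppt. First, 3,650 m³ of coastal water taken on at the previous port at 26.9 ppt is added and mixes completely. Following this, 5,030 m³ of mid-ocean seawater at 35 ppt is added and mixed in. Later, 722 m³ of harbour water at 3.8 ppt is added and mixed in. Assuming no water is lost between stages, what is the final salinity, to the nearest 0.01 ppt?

23.88 ppt

Total salt / total volume:
Initial salt = 5,360×14.1 = 75,576
After stage 1: salt = 75,576 + 3,650×26.9 = 173,761; volume = 9,010 m³; S = 19.285 ppt
After stage 2: salt = 173,761 + 5,030×35 = 349,811; volume = 14,040 m³; S = 24.915 ppt
After stage 3: salt = 349,811 + 722×3.8 = 352,554.6; volume = 14,762 m³
S = 352,554.6 / 14,762 = 23.8826 ppt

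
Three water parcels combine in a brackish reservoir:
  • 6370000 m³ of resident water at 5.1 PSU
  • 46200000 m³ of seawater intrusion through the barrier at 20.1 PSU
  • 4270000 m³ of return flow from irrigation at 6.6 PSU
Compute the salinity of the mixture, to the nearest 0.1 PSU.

By conservation of dissolved salt,
salt = 6,370,000×5.1 + 46,200,000×20.1 + 4,270,000×6.6 = 32,487,000 + 928,620,000 + 28,182,000 = 989,289,000
volume = 6,370,000 + 46,200,000 + 4,270,000 = 56,840,000 m³
S = 989,289,000 / 56,840,000 = 17.405 PSU

17.4 PSU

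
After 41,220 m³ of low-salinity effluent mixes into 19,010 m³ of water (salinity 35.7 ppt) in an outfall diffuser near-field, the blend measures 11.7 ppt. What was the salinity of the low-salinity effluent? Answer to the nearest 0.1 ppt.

0.6 ppt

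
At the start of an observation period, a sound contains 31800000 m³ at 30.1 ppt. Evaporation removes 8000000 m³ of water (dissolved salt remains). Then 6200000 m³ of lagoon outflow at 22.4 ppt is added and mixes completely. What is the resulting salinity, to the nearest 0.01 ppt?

After evaporation: salt = 31,800,000×30.1 = 957,180,000; volume = 31,800,000 − 8,000,000 = 23,800,000 m³
After mixing: salt = 957,180,000 + 6,200,000×22.4 = 1,096,060,000; volume = 23,800,000 + 6,200,000 = 30,000,000 m³
S = 1,096,060,000 / 30,000,000 = 36.5353 ppt

36.54 ppt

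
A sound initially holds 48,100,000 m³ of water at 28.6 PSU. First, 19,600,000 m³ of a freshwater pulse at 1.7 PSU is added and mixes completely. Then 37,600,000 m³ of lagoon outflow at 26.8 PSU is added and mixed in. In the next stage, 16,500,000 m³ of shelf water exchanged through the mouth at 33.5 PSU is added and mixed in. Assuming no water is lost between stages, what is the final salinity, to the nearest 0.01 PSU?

Mass of salt is conserved:
Initial salt = 48,100,000×28.6 = 1,375,660,000
After stage 1: salt = 1,375,660,000 + 19,600,000×1.7 = 1,408,980,000; volume = 67,700,000 m³; S = 20.812 PSU
After stage 2: salt = 1,408,980,000 + 37,600,000×26.8 = 2,416,660,000; volume = 105,300,000 m³; S = 22.95 PSU
After stage 3: salt = 2,416,660,000 + 16,500,000×33.5 = 2,969,410,000; volume = 121,800,000 m³
S = 2,969,410,000 / 121,800,000 = 24.3794 PSU

24.38 PSU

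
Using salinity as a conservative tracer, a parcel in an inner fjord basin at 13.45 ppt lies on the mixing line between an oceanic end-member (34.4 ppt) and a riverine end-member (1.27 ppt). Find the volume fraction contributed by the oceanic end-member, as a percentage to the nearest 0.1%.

36.8%

Let g be the oceanic fraction. Salt balance per unit volume:
g×34.4 + (1−g)×1.27 = 13.45
g = (13.45 − 1.27) / (34.4 − 1.27) = 12.18/33.13 = 0.3676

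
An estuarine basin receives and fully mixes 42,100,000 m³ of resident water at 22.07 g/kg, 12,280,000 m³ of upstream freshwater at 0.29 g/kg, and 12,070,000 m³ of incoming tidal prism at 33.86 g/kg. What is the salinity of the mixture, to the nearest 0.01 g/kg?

20.19 g/kg

Total salt / total volume:
salt = 42,100,000×22.07 + 12,280,000×0.29 + 12,070,000×33.86 = 929,147,000 + 3,561,200 + 408,690,200 = 1,341,398,400
volume = 42,100,000 + 12,280,000 + 12,070,000 = 66,450,000 m³
S = 1,341,398,400 / 66,450,000 = 20.1866 g/kg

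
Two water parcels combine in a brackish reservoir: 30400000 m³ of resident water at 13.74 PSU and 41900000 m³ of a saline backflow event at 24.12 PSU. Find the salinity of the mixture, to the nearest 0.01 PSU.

19.76 PSU

Weighted by volume,
salt = 30,400,000×13.74 + 41,900,000×24.12 = 417,696,000 + 1,010,628,000 = 1,428,324,000
volume = 30,400,000 + 41,900,000 = 72,300,000 m³
S = 1,428,324,000 / 72,300,000 = 19.7555 PSU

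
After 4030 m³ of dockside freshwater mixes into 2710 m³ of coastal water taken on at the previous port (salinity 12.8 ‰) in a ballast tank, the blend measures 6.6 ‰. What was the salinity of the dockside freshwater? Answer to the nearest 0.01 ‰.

Salt balance: 2,710×12.8 + 4,030×S = 6,740×6.6
34,688 + 4,030·S = 44,484
S = (44,484 − 34,688) / 4,030 = 2.4308 ‰

2.43 ‰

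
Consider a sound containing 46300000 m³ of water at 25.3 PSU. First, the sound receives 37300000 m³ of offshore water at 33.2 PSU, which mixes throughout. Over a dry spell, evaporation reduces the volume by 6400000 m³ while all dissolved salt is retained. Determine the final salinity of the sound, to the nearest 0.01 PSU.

31.21 PSU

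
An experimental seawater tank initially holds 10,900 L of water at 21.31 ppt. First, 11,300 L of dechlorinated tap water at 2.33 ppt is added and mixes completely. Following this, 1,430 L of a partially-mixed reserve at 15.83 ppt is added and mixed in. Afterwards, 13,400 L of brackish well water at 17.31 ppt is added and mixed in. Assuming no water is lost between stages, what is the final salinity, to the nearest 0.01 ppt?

13.86 ppt

Total salt / total volume:
Initial salt = 10,900×21.31 = 232,279
After stage 1: salt = 232,279 + 11,300×2.33 = 258,608; volume = 22,200 L; S = 11.649 ppt
After stage 2: salt = 258,608 + 1,430×15.83 = 281,244.9; volume = 23,630 L; S = 11.902 ppt
After stage 3: salt = 281,244.9 + 13,400×17.31 = 513,198.9; volume = 37,030 L
S = 513,198.9 / 37,030 = 13.859 ppt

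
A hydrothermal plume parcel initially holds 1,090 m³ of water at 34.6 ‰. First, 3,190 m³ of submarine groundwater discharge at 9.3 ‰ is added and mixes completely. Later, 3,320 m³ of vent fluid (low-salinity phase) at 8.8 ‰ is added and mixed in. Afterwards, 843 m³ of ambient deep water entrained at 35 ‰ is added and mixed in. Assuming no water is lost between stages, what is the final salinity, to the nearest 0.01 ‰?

14.94 ‰

Total salt / total volume:
Initial salt = 1,090×34.6 = 37,714
After stage 1: salt = 37,714 + 3,190×9.3 = 67,381; volume = 4,280 m³; S = 15.743 ‰
After stage 2: salt = 67,381 + 3,320×8.8 = 96,597; volume = 7,600 m³; S = 12.71 ‰
After stage 3: salt = 96,597 + 843×35 = 126,102; volume = 8,443 m³
S = 126,102 / 8,443 = 14.9357 ‰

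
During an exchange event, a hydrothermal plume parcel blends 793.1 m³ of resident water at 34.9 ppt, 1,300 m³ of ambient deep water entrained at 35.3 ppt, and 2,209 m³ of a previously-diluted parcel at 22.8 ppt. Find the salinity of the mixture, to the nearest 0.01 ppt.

Mass of salt is conserved:
salt = 793.1×34.9 + 1,300×35.3 + 2,209×22.8 = 27,679.19 + 45,890 + 50,365.2 = 123,934.39
volume = 793.1 + 1,300 + 2,209 = 4,302.1 m³
S = 123,934.39 / 4,302.1 = 28.8079 ppt

28.81 ppt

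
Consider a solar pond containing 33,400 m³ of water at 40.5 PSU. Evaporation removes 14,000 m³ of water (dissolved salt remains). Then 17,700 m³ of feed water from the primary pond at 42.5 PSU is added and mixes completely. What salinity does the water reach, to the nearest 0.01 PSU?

56.74 PSU

After evaporation: salt = 33,400×40.5 = 1,352,700; volume = 33,400 − 14,000 = 19,400 m³
After mixing: salt = 1,352,700 + 17,700×42.5 = 2,104,950; volume = 19,400 + 17,700 = 37,100 m³
S = 2,104,950 / 37,100 = 56.7372 PSU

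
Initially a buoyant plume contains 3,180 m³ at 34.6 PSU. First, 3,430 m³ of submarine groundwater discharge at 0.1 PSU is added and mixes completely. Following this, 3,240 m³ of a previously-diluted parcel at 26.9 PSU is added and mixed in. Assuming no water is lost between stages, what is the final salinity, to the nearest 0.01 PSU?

Salt balance:
Initial salt = 3,180×34.6 = 110,028
After stage 1: salt = 110,028 + 3,430×0.1 = 110,371; volume = 6,610 m³; S = 16.698 PSU
After stage 2: salt = 110,371 + 3,240×26.9 = 197,527; volume = 9,850 m³
S = 197,527 / 9,850 = 20.0535 PSU

20.05 PSU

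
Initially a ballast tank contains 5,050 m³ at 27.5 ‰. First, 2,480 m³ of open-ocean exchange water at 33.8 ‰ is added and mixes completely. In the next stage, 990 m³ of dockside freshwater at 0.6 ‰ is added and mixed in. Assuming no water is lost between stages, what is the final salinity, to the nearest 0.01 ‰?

26.21 ‰

Total salt / total volume:
Initial salt = 5,050×27.5 = 138,875
After stage 1: salt = 138,875 + 2,480×33.8 = 222,699; volume = 7,530 m³; S = 29.575 ‰
After stage 2: salt = 222,699 + 990×0.6 = 223,293; volume = 8,520 m³
S = 223,293 / 8,520 = 26.2081 ‰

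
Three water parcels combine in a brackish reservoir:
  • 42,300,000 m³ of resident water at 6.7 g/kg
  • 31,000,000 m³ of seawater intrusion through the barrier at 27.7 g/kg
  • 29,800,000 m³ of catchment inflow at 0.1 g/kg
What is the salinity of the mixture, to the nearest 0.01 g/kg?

Salt balance:
salt = 42,300,000×6.7 + 31,000,000×27.7 + 29,800,000×0.1 = 283,410,000 + 858,700,000 + 2,980,000 = 1,145,090,000
volume = 42,300,000 + 31,000,000 + 29,800,000 = 103,100,000 m³
S = 1,145,090,000 / 103,100,000 = 11.1066 g/kg

11.11 g/kg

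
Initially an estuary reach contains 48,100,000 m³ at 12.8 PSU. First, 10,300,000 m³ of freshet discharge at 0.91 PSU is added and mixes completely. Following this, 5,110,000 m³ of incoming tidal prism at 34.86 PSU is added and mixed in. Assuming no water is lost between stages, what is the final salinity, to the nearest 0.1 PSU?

12.6 PSU

Weighted by volume,
Initial salt = 48,100,000×12.8 = 615,680,000
After stage 1: salt = 615,680,000 + 10,300,000×0.91 = 625,053,000; volume = 58,400,000 m³; S = 10.703 PSU
After stage 2: salt = 625,053,000 + 5,110,000×34.86 = 803,187,600; volume = 63,510,000 m³
S = 803,187,600 / 63,510,000 = 12.6466 PSU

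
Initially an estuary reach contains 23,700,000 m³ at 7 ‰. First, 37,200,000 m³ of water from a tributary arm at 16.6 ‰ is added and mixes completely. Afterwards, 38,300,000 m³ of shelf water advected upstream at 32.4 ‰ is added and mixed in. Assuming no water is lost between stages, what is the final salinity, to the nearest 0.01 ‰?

20.41 ‰

Total salt / total volume:
Initial salt = 23,700,000×7 = 165,900,000
After stage 1: salt = 165,900,000 + 37,200,000×16.6 = 783,420,000; volume = 60,900,000 m³; S = 12.864 ‰
After stage 2: salt = 783,420,000 + 38,300,000×32.4 = 2,024,340,000; volume = 99,200,000 m³
S = 2,024,340,000 / 99,200,000 = 20.4067 ‰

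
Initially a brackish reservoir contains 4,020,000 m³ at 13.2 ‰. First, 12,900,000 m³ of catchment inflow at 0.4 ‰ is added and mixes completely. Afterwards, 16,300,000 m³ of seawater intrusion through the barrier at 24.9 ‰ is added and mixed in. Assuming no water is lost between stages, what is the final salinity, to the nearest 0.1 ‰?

Mass of salt is conserved:
Initial salt = 4,020,000×13.2 = 53,064,000
After stage 1: salt = 53,064,000 + 12,900,000×0.4 = 58,224,000; volume = 16,920,000 m³; S = 3.441 ‰
After stage 2: salt = 58,224,000 + 16,300,000×24.9 = 464,094,000; volume = 33,220,000 m³
S = 464,094,000 / 33,220,000 = 13.9703 ‰

14.0 ‰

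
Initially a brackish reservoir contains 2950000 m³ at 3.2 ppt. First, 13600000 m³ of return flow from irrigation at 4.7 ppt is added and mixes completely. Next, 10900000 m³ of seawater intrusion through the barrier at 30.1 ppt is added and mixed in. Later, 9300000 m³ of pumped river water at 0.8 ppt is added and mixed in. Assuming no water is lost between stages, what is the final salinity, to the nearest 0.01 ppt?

Mass of salt is conserved:
Initial salt = 2,950,000×3.2 = 9,440,000
After stage 1: salt = 9,440,000 + 13,600,000×4.7 = 73,360,000; volume = 16,550,000 m³; S = 4.433 ppt
After stage 2: salt = 73,360,000 + 10,900,000×30.1 = 401,450,000; volume = 27,450,000 m³; S = 14.625 ppt
After stage 3: salt = 401,450,000 + 9,300,000×0.8 = 408,890,000; volume = 36,750,000 m³
S = 408,890,000 / 36,750,000 = 11.1263 ppt

11.13 ppt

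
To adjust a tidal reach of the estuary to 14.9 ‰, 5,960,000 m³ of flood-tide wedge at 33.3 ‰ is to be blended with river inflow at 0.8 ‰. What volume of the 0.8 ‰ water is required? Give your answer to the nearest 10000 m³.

Salt balance: 5,960,000×33.3 + V×0.8 = (5,960,000+V)×14.9
198,468,000 + 0.8V = 88,804,000 + 14.9V
109,664,000 = 14.1V
V = 7,777,588.65 m³

7780000 m³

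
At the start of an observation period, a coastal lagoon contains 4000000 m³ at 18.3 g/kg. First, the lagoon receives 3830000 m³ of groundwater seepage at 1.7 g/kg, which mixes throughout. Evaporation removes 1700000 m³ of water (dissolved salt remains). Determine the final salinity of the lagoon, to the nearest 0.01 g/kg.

After mixing: salt = 4,000,000×18.3 + 3,830,000×1.7 = 79,711,000; volume = 7,830,000 m³
After evaporation: salt unchanged = 79,711,000; volume = 7,830,000 − 1,700,000 = 6,130,000 m³
S = 79,711,000 / 6,130,000 = 13.0034 g/kg

13.00 g/kg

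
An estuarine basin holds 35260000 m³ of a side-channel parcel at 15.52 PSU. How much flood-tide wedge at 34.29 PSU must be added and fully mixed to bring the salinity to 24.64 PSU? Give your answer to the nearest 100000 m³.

33300000 m³

Salt balance: 35,260,000×15.52 + V×34.29 = (35,260,000+V)×24.64
547,235,200 + 34.29V = 868,806,400 + 24.64V
321,571,200 = 9.65V
V = 33,323,440.41 m³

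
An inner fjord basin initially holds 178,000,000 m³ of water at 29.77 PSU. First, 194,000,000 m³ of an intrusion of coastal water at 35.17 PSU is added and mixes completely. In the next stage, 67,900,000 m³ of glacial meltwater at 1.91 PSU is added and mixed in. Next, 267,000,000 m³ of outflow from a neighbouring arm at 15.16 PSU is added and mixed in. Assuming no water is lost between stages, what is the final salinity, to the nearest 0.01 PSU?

23.06 PSU

Mass of salt is conserved:
Initial salt = 178,000,000×29.77 = 5,299,060,000
After stage 1: salt = 5,299,060,000 + 194,000,000×35.17 = 12,122,040,000; volume = 372,000,000 m³; S = 32.586 PSU
After stage 2: salt = 12,122,040,000 + 67,900,000×1.91 = 12,251,729,000; volume = 439,900,000 m³; S = 27.851 PSU
After stage 3: salt = 12,251,729,000 + 267,000,000×15.16 = 16,299,449,000; volume = 706,900,000 m³
S = 16,299,449,000 / 706,900,000 = 23.0576 PSU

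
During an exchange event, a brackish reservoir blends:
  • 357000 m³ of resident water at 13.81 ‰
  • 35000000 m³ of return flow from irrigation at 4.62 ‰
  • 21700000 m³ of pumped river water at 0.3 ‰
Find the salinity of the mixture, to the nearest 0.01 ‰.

By conservation of dissolved salt,
salt = 357,000×13.81 + 35,000,000×4.62 + 21,700,000×0.3 = 4,930,170 + 161,700,000 + 6,510,000 = 173,140,170
volume = 357,000 + 35,000,000 + 21,700,000 = 57,057,000 m³
S = 173,140,170 / 57,057,000 = 3.0345 ‰

3.03 ‰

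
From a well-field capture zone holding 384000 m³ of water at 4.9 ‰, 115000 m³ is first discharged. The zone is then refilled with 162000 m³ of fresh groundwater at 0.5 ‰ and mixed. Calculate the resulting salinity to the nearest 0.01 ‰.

Remaining after removal: 269,000 m³ at 4.9 ‰ (salt = 1,318,100)
After addition: salt = 1,318,100 + 162,000×0.5 = 1,399,100; volume = 431,000 m³
S = 1,399,100 / 431,000 = 3.2462 ‰

3.25 ‰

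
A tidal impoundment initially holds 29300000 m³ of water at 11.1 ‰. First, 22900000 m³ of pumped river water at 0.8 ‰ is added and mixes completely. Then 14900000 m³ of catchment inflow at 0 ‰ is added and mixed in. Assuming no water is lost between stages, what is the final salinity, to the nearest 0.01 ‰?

5.12 ‰

Salt balance:
Initial salt = 29,300,000×11.1 = 325,230,000
After stage 1: salt = 325,230,000 + 22,900,000×0.8 = 343,550,000; volume = 52,200,000 m³; S = 6.581 ‰
After stage 2: salt = 343,550,000 + 14,900,000×0 = 343,550,000; volume = 67,100,000 m³
S = 343,550,000 / 67,100,000 = 5.12 ‰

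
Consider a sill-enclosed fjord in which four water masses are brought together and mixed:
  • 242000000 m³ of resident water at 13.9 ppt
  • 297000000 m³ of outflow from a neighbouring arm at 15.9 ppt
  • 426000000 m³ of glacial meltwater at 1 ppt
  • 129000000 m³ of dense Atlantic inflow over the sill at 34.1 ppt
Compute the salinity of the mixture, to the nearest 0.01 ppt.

11.80 ppt

By conservation of dissolved salt,
salt = 242,000,000×13.9 + 297,000,000×15.9 + 426,000,000×1 + 129,000,000×34.1 = 3,363,800,000 + 4,722,300,000 + 426,000,000 + 4,398,900,000 = 12,911,000,000
volume = 242,000,000 + 297,000,000 + 426,000,000 + 129,000,000 = 1,094,000,000 m³
S = 12,911,000,000 / 1,094,000,000 = 11.8016 ppt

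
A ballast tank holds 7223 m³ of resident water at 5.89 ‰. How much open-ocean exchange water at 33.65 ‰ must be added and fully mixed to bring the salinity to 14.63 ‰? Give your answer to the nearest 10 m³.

Salt balance: 7,223×5.89 + V×33.65 = (7,223+V)×14.63
42,543.47 + 33.65V = 105,672.49 + 14.63V
63,129.02 = 19.02V
V = 3,319.09 m³

3320 m³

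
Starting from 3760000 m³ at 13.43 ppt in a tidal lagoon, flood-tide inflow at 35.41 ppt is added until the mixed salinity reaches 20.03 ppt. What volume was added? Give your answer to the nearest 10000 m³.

1610000 m³

Salt balance: 3,760,000×13.43 + V×35.41 = (3,760,000+V)×20.03
50,496,800 + 35.41V = 75,312,800 + 20.03V
24,816,000 = 15.38V
V = 1,613,524.06 m³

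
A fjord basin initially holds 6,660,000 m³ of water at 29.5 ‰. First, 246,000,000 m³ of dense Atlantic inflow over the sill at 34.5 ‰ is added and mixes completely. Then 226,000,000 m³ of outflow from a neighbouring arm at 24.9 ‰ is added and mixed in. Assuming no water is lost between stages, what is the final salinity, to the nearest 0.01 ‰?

Weighted by volume,
Initial salt = 6,660,000×29.5 = 196,470,000
After stage 1: salt = 196,470,000 + 246,000,000×34.5 = 8,683,470,000; volume = 252,660,000 m³; S = 34.368 ‰
After stage 2: salt = 8,683,470,000 + 226,000,000×24.9 = 14,310,870,000; volume = 478,660,000 m³
S = 14,310,870,000 / 478,660,000 = 29.8978 ‰

29.90 ‰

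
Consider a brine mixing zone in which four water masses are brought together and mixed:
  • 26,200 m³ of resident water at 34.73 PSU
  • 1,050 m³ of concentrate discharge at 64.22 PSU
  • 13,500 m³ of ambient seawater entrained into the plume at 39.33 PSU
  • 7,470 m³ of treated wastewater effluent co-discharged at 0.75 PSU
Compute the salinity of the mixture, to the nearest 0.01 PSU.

Salt balance:
salt = 26,200×34.73 + 1,050×64.22 + 13,500×39.33 + 7,470×0.75 = 909,926 + 67,431 + 530,955 + 5,602.5 = 1,513,914.5
volume = 26,200 + 1,050 + 13,500 + 7,470 = 48,220 m³
S = 1,513,914.5 / 48,220 = 31.396 PSU

31.40 PSU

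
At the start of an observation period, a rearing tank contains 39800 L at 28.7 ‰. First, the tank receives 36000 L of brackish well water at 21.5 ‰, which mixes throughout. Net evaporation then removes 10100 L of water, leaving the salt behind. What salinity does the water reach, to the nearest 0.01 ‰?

After mixing: salt = 39,800×28.7 + 36,000×21.5 = 1,916,260; volume = 75,800 L
After evaporation: salt unchanged = 1,916,260; volume = 75,800 − 10,100 = 65,700 L
S = 1,916,260 / 65,700 = 29.1668 ‰

29.17 ‰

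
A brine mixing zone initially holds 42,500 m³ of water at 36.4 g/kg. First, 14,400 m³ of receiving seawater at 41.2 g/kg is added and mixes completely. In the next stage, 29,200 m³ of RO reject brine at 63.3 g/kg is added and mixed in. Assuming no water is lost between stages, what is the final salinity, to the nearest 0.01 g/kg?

46.33 g/kg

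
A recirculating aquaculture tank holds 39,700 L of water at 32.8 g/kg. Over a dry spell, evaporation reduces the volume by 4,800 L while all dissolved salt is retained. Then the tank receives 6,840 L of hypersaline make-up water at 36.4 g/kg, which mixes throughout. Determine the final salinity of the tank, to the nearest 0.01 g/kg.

After evaporation: salt = 39,700×32.8 = 1,302,160; volume = 39,700 − 4,800 = 34,900 L
After mixing: salt = 1,302,160 + 6,840×36.4 = 1,551,136; volume = 34,900 + 6,840 = 41,740 L
S = 1,551,136 / 41,740 = 37.1619 g/kg

37.16 g/kg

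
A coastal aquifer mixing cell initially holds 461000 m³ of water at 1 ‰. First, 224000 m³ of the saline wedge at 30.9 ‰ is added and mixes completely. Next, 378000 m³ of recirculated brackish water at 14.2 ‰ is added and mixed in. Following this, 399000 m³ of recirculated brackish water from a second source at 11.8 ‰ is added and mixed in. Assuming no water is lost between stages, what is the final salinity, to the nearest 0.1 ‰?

11.9 ‰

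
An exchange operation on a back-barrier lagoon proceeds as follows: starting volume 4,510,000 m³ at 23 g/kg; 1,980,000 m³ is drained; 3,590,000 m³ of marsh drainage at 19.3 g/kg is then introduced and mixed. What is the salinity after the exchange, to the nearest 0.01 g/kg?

20.83 g/kg

Remaining after removal: 2,530,000 m³ at 23 g/kg (salt = 58,190,000)
After addition: salt = 58,190,000 + 3,590,000×19.3 = 127,477,000; volume = 6,120,000 m³
S = 127,477,000 / 6,120,000 = 20.8296 g/kg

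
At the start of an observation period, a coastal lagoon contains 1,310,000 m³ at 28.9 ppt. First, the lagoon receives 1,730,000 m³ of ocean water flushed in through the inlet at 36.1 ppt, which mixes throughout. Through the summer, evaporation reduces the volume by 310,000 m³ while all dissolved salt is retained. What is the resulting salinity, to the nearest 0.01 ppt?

After mixing: salt = 1,310,000×28.9 + 1,730,000×36.1 = 100,312,000; volume = 3,040,000 m³
After evaporation: salt unchanged = 100,312,000; volume = 3,040,000 − 310,000 = 2,730,000 m³
S = 100,312,000 / 2,730,000 = 36.7443 ppt

36.74 ppt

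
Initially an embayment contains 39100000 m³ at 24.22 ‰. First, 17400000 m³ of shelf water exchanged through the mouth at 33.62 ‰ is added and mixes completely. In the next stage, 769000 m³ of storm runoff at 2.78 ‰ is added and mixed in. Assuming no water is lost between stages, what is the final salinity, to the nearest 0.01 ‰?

26.79 ‰

Mass of salt is conserved:
Initial salt = 39,100,000×24.22 = 947,002,000
After stage 1: salt = 947,002,000 + 17,400,000×33.62 = 1,531,990,000; volume = 56,500,000 m³; S = 27.115 ‰
After stage 2: salt = 1,531,990,000 + 769,000×2.78 = 1,534,127,820; volume = 57,269,000 m³
S = 1,534,127,820 / 57,269,000 = 26.7881 ‰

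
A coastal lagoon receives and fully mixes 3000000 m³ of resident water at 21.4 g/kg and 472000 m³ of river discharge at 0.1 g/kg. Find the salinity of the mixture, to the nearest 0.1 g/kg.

Total salt / total volume:
salt = 3,000,000×21.4 + 472,000×0.1 = 64,200,000 + 47,200 = 64,247,200
volume = 3,000,000 + 472,000 = 3,472,000 m³
S = 64,247,200 / 3,472,000 = 18.504 g/kg

18.5 g/kg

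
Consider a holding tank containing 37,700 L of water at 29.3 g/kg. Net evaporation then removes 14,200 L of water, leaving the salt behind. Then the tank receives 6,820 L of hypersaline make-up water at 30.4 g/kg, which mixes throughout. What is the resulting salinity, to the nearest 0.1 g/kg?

43.3 g/kg

After evaporation: salt = 37,700×29.3 = 1,104,610; volume = 37,700 − 14,200 = 23,500 L
After mixing: salt = 1,104,610 + 6,820×30.4 = 1,311,938; volume = 23,500 + 6,820 = 30,320 L
S = 1,311,938 / 30,320 = 43.2697 g/kg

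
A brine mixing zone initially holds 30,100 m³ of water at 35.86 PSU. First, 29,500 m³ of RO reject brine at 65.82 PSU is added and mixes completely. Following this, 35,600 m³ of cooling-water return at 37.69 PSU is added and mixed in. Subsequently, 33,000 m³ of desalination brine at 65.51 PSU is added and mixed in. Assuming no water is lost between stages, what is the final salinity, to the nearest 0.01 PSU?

Mass of salt is conserved:
Initial salt = 30,100×35.86 = 1,079,386
After stage 1: salt = 1,079,386 + 29,500×65.82 = 3,021,076; volume = 59,600 m³; S = 50.689 PSU
After stage 2: salt = 3,021,076 + 35,600×37.69 = 4,362,840; volume = 95,200 m³; S = 45.828 PSU
After stage 3: salt = 4,362,840 + 33,000×65.51 = 6,524,670; volume = 128,200 m³
S = 6,524,670 / 128,200 = 50.8945 PSU

50.89 PSU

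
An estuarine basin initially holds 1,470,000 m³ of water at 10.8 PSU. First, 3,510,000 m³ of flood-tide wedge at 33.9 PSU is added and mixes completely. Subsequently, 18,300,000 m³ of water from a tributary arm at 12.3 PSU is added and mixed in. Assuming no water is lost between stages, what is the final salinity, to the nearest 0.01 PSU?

Weighted by volume,
Initial salt = 1,470,000×10.8 = 15,876,000
After stage 1: salt = 15,876,000 + 3,510,000×33.9 = 134,865,000; volume = 4,980,000 m³; S = 27.081 PSU
After stage 2: salt = 134,865,000 + 18,300,000×12.3 = 359,955,000; volume = 23,280,000 m³
S = 359,955,000 / 23,280,000 = 15.462 PSU

15.46 PSU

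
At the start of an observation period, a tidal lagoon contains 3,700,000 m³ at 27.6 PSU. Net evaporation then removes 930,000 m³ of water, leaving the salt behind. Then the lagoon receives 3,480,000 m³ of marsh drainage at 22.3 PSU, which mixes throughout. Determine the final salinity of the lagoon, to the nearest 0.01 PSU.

28.76 PSU

After evaporation: salt = 3,700,000×27.6 = 102,120,000; volume = 3,700,000 − 930,000 = 2,770,000 m³
After mixing: salt = 102,120,000 + 3,480,000×22.3 = 179,724,000; volume = 2,770,000 + 3,480,000 = 6,250,000 m³
S = 179,724,000 / 6,250,000 = 28.7558 PSU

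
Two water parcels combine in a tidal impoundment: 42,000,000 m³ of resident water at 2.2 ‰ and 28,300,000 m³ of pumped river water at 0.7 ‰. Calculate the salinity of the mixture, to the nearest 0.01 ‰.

By conservation of dissolved salt,
salt = 42,000,000×2.2 + 28,300,000×0.7 = 92,400,000 + 19,810,000 = 112,210,000
volume = 42,000,000 + 28,300,000 = 70,300,000 m³
S = 112,210,000 / 70,300,000 = 1.5962 ‰

1.60 ‰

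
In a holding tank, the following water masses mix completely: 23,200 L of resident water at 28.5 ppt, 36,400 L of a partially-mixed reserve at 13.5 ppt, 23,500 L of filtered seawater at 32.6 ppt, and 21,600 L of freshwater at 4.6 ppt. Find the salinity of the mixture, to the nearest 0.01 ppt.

By conservation of dissolved salt,
salt = 23,200×28.5 + 36,400×13.5 + 23,500×32.6 + 21,600×4.6 = 661,200 + 491,400 + 766,100 + 99,360 = 2,018,060
volume = 23,200 + 36,400 + 23,500 + 21,600 = 104,700 L
S = 2,018,060 / 104,700 = 19.2747 ppt

19.27 ppt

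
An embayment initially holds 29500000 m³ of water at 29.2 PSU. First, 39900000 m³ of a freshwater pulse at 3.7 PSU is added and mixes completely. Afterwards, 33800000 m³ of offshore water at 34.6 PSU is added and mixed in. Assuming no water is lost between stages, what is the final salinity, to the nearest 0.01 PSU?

21.11 PSU

Conserving salt mass:
Initial salt = 29,500,000×29.2 = 861,400,000
After stage 1: salt = 861,400,000 + 39,900,000×3.7 = 1,009,030,000; volume = 69,400,000 m³; S = 14.539 PSU
After stage 2: salt = 1,009,030,000 + 33,800,000×34.6 = 2,178,510,000; volume = 103,200,000 m³
S = 2,178,510,000 / 103,200,000 = 21.1096 PSU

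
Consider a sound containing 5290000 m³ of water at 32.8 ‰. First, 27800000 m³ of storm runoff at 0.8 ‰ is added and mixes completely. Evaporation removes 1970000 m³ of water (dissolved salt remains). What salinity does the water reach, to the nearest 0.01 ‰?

6.29 ‰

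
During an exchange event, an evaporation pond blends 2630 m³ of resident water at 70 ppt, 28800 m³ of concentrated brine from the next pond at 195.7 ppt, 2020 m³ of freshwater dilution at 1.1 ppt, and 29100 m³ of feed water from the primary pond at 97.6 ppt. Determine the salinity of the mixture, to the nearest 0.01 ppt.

Total salt / total volume:
salt = 2,630×70 + 28,800×195.7 + 2,020×1.1 + 29,100×97.6 = 184,100 + 5,636,160 + 2,222 + 2,840,160 = 8,662,642
volume = 2,630 + 28,800 + 2,020 + 29,100 = 62,550 m³
S = 8,662,642 / 62,550 = 138.4915 ppt

138.49 ppt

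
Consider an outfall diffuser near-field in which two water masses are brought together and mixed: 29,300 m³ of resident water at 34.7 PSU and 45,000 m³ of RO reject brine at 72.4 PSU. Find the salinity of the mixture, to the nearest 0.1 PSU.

57.5 PSU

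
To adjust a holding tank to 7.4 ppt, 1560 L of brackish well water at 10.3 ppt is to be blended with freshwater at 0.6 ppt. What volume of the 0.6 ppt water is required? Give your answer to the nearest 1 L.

665 L

Salt balance: 1,560×10.3 + V×0.6 = (1,560+V)×7.4
16,068 + 0.6V = 11,544 + 7.4V
4,524 = 6.8V
V = 665.29 L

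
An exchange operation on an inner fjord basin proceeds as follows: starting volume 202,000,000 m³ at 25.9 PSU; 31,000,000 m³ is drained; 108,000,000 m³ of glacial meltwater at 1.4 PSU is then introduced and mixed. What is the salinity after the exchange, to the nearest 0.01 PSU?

16.42 PSU

Remaining after removal: 171,000,000 m³ at 25.9 PSU (salt = 4,428,900,000)
After addition: salt = 4,428,900,000 + 108,000,000×1.4 = 4,580,100,000; volume = 279,000,000 m³
S = 4,580,100,000 / 279,000,000 = 16.4161 PSU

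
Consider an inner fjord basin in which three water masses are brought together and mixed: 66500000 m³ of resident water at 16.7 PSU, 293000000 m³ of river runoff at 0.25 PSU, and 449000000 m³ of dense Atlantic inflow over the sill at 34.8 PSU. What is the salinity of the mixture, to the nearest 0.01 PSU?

20.79 PSU

Conserving salt mass:
salt = 66,500,000×16.7 + 293,000,000×0.25 + 449,000,000×34.8 = 1,110,550,000 + 73,250,000 + 15,625,200,000 = 16,809,000,000
volume = 66,500,000 + 293,000,000 + 449,000,000 = 808,500,000 m³
S = 16,809,000,000 / 808,500,000 = 20.7904 PSU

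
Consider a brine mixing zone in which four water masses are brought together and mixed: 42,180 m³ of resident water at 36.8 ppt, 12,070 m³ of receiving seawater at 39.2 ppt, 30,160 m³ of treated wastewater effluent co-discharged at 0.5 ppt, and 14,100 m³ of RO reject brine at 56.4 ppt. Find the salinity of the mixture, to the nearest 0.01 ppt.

28.79 ppt

By conservation of dissolved salt,
salt = 42,180×36.8 + 12,070×39.2 + 30,160×0.5 + 14,100×56.4 = 1,552,224 + 473,144 + 15,080 + 795,240 = 2,835,688
volume = 42,180 + 12,070 + 30,160 + 14,100 = 98,510 m³
S = 2,835,688 / 98,510 = 28.7858 ppt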